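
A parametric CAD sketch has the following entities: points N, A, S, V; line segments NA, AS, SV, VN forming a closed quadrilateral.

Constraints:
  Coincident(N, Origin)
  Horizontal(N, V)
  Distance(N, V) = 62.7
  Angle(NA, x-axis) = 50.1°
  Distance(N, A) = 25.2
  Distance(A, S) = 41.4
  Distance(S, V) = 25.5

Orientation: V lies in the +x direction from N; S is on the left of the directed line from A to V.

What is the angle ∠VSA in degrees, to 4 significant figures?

94.76°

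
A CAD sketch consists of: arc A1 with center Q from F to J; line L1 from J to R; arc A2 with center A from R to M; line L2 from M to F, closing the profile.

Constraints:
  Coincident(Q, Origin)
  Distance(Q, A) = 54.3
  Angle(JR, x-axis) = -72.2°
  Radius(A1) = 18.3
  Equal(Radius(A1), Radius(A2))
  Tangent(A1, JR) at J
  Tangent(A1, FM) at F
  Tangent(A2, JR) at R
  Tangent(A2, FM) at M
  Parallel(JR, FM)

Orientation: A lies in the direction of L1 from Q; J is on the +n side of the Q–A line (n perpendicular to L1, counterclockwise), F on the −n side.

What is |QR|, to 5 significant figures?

57.301

The slot axis is L1's direction at -72.2°, so u = (cos -72.2°, sin -72.2°) = (0.30570, -0.95213) and n = (−sin -72.2°, cos -72.2°) = (0.95213, 0.30570). Q is at the origin and A lies 54.3 along u from Q, so A = 54.3·u = (16.599, -51.701). Tangency of A1 to both parallel lines with radius 18.3 puts J and F at Q ± 18.3·n: J = (17.424, 5.5942), F = (-17.424, -5.5942). Equal radii place R and M the same way about A: R = A + 18.3·n = (34.023, -46.106), M = A − 18.3·n = (-0.82471, -57.295). Then |QR| = |R − Q| = 57.301.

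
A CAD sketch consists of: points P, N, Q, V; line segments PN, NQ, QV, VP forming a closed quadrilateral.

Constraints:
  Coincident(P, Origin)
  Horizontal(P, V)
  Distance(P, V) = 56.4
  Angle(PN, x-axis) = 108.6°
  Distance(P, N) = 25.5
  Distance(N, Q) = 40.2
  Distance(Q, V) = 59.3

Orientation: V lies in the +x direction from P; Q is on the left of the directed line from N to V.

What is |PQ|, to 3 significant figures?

54.5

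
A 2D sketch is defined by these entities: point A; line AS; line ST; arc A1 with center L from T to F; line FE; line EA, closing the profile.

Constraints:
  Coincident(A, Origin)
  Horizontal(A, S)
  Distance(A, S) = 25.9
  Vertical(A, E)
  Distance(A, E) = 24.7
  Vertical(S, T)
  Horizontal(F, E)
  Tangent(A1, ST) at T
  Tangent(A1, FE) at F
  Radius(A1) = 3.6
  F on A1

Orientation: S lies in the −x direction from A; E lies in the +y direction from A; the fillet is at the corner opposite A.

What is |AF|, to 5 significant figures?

33.277

A is at the origin; AS is horizontal with |AS| = 25.9 and S on the −x side, so S = (-25.900, 0.0000). AE is vertical with |AE| = 24.7 and E on the +y side, so E = (0.0000, 24.700). The virtual corner opposite A is at (-25.900, 24.700). The tangent condition forces LT to be normal to ST and tangency of A1 to FE means the radius LF is perpendicular to FE, with radius 3.6, so the center L sits 3.6 in from both sides at L = (-22.300, 21.100). That places the tangent points at T = (-25.900, 21.100) on ST and F = (-22.300, 24.700) on FE. Then |AF| = |F − A| = 33.277.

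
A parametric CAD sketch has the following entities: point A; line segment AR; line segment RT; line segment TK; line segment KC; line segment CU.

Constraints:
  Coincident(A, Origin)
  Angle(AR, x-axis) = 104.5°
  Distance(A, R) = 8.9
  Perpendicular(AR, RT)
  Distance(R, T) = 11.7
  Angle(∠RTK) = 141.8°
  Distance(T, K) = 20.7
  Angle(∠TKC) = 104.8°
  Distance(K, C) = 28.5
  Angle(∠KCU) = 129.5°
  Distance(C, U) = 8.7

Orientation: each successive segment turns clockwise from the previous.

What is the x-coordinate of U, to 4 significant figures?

16.16

A is at the origin; AR runs at 104.5° with length 8.9, so R = (-2.228, 8.617). AR is perpendicular to RT, so RT runs at 14.50°; with |RT| = 11.7, T = (9.099, 11.55). ∠RTK = 141.8° gives TK at -23.70° from the x-axis; with |TK| = 20.7, K = (28.05, 3.226). ∠TKC = 104.8° gives KC at -98.90° from the x-axis; with |KC| = 28.5, C = (23.64, -24.93). ∠KCU = 129.5° gives CU at -149.4° from the x-axis; with |CU| = 8.7, U = (16.16, -29.36). So U.x = 16.16.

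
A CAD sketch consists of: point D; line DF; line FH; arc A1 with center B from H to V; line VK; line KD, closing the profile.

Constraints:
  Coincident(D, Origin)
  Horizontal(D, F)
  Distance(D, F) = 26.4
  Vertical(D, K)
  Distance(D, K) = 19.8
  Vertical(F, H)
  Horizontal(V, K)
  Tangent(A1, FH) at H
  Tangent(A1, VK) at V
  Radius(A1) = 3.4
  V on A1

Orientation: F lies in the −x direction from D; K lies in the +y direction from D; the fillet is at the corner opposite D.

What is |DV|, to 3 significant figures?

30.3

D is at the origin; DF is horizontal with |DF| = 26.4 and F on the −x side, so F = (-26.4, 0.00). DK is vertical with |DK| = 19.8 and K on the +y side, so K = (0.00, 19.8). The virtual corner opposite D is at (-26.4, 19.8). The tangent condition forces BH to be normal to FH and since A1 is tangent to VK there, BV ⟂ VK, with radius 3.4, so the center B sits 3.4 in from both sides at B = (-23.0, 16.4). That places the tangent points at H = (-26.4, 16.4) on FH and V = (-23.0, 19.8) on VK. Then |DV| = |V − D| = 30.3.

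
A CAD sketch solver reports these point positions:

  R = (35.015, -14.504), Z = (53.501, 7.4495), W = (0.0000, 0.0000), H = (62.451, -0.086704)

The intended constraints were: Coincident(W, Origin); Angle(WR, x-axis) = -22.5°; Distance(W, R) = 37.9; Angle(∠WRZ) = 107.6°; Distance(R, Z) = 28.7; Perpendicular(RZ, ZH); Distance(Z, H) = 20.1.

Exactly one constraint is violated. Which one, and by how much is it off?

Distance(Z, H) = 20.1 — off by 8.40.

W = (0.00, 0.00) ✓; WR at -22.50° ✓; |WR| = 37.90 ✓; ∠WRZ = 107.6° ✓; |RZ| = 28.70 ✓; ∠(RZ, ZH) = 90.00° ✓; |ZH| = 11.70 ✗.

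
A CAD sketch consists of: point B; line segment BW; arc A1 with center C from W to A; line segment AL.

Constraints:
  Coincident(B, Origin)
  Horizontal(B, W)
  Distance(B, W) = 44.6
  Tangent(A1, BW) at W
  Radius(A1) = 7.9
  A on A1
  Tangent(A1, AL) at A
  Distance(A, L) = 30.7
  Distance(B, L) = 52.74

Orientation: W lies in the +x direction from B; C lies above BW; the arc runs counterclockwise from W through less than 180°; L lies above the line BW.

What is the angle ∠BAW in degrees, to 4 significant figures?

47.02°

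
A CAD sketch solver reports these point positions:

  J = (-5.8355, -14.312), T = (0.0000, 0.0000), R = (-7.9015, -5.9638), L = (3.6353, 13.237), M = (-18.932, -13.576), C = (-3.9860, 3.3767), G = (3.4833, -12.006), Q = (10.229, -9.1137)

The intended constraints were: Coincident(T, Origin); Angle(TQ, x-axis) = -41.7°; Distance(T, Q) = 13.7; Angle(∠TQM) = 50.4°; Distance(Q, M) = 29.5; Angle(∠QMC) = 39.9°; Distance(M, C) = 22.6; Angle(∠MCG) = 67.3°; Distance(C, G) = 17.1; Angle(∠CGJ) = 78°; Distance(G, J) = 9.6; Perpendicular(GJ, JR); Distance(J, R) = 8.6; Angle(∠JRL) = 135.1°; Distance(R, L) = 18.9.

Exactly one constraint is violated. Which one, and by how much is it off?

Distance(R, L) = 18.9 — off by 3.50.

T = (0.00, 0.00) ✓; TQ at -41.70° ✓; |TQ| = 13.70 ✓; ∠TQM = 50.40° ✓; |QM| = 29.50 ✓; ∠QMC = 39.90° ✓; |MC| = 22.60 ✓; ∠MCG = 67.30° ✓; |CG| = 17.10 ✓; ∠CGJ = 78.00° ✓; |GJ| = 9.600 ✓; ∠(GJ, JR) = 90.00° ✓; |JR| = 8.600 ✓; ∠JRL = 135.1° ✓; |RL| = 22.40 ✗.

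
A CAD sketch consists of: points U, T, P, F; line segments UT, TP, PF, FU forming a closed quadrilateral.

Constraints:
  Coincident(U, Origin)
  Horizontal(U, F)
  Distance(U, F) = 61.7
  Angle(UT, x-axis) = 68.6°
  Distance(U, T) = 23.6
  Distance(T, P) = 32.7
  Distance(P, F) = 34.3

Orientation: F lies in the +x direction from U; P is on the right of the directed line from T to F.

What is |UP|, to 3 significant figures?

28.1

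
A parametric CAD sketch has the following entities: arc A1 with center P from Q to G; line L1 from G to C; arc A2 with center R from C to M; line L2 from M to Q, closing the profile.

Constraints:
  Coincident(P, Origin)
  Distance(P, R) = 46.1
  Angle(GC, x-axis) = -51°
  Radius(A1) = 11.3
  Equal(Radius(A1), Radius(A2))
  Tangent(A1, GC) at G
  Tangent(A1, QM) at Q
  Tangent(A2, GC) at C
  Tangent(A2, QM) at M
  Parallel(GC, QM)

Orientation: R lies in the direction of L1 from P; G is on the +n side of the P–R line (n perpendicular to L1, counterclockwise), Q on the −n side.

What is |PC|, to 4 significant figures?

47.46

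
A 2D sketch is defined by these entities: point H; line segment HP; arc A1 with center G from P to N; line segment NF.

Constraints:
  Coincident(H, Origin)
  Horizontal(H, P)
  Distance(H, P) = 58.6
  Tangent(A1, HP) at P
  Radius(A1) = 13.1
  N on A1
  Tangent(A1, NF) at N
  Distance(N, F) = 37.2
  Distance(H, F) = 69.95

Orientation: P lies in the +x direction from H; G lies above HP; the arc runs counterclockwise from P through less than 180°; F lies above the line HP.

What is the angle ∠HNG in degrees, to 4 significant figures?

18.64°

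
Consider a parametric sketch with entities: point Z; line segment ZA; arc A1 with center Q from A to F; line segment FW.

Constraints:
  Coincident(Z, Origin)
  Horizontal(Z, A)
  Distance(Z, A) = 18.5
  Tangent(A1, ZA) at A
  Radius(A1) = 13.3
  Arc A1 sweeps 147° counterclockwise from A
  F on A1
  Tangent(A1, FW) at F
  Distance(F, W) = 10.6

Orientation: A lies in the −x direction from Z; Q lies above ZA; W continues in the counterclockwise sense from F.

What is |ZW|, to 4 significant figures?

36.33

Z is at the origin; Z and A share the same y with |ZA| = 18.5 and A on the −x side, so A = (-18.50, 0.000). Tangency of A1 to ZA means the radius QA is perpendicular to ZA, so Q = A + (0, 13.3) = (-18.50, 13.30). On A1, A sits at bearing -90° from Q; a 147° counterclockwise sweep puts F at bearing 57°, so F = Q + 13.3·(cos 57°, sin 57°) = (-11.26, 24.45). The tangent condition forces QF to be normal to FW, so FW runs along (−sin 57°, cos 57°); with |FW| = 10.6, W = (-20.15, 30.23). Then |ZW| = |W − Z| = 36.33.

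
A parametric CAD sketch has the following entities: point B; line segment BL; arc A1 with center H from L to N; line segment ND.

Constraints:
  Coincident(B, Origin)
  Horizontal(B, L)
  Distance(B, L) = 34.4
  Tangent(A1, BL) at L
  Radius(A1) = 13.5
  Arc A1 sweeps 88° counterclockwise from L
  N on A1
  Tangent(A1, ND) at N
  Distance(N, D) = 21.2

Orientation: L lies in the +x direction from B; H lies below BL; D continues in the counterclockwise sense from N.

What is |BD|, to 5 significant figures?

39.718

B is at the origin; B and L share the same y with |BL| = 34.4 and L on the +x side, so L = (34.400, 0.0000). A1 meets BL tangentially, so HL is at right angles to BL, so H = L + (0, -13.5) = (34.400, -13.500). On A1, L sits at bearing 90° from H; an 88° counterclockwise sweep puts N at bearing 178°, so N = H + 13.5·(cos 178°, sin 178°) = (20.908, -13.029). The tangent condition forces HN to be normal to ND, so ND runs along (−sin 178°, cos 178°); with |ND| = 21.2, D = (20.168, -34.216). Then |BD| = |D − B| = 39.718.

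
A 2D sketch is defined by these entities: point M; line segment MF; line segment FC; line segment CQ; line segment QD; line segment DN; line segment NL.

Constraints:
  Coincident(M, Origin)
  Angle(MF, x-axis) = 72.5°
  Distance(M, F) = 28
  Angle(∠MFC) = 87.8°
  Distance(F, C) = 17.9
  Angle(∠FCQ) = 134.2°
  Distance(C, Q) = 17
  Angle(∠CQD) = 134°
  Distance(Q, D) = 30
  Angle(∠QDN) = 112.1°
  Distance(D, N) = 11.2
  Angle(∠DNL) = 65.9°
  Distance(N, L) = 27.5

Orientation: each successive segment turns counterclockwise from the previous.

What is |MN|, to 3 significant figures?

25.0

M is at the origin; MF runs at 72.5° with length 28.0, so F = (8.42, 26.7). ∠MFC = 87.8° gives FC at 165° from the x-axis; with |FC| = 17.9, C = (-8.85, 31.4). ∠FCQ = 134.2° gives CQ at -150° from the x-axis; with |CQ| = 17.0, Q = (-23.5, 22.8). ∠CQD = 134.0° gives QD at -104° from the x-axis; with |QD| = 30.0, D = (-30.5, -6.37). ∠QDN = 112.1° gives DN at -35.6° from the x-axis; with |DN| = 11.2, N = (-21.4, -12.9). Then |MN| = |N − M| = 25.0.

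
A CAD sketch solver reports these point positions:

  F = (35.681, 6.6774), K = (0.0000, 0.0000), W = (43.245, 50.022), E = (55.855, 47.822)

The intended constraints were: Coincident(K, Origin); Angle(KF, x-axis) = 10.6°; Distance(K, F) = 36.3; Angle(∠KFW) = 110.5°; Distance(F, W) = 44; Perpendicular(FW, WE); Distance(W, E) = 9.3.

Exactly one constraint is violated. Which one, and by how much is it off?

Distance(W, E) = 9.3 — off by 3.50.

K = (0.00, 0.00) ✓; KF at 10.60° ✓; |KF| = 36.30 ✓; ∠KFW = 110.5° ✓; |FW| = 44.00 ✓; ∠(FW, WE) = 90.00° ✓; |WE| = 12.80 ✗.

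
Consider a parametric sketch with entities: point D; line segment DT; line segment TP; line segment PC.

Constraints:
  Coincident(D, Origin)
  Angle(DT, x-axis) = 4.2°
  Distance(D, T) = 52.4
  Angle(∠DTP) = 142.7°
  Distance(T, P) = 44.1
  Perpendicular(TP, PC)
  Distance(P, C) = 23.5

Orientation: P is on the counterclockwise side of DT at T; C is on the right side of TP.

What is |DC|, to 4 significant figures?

102.0

D is at the origin; DT runs at 4.2° with length 52.4, so T = 52.4·(cos 4.2°, sin 4.2°) = (52.26, 3.838). ∠DTP = 142.7°, so TP runs at 4.2° + (180° − 142.7°) = 41.50° from the x-axis; with |TP| = 44.1, P = T + 44.1·(cos 41.50°, sin 41.50°) = (85.29, 33.06). The perpendicularity gives PC at right angles to TP; with |PC| = 23.5 on the right of TP, C = P + 23.5·(0.6626, -0.7490) = (100.9, 15.46). Then |DC| = |C − D| = 102.0.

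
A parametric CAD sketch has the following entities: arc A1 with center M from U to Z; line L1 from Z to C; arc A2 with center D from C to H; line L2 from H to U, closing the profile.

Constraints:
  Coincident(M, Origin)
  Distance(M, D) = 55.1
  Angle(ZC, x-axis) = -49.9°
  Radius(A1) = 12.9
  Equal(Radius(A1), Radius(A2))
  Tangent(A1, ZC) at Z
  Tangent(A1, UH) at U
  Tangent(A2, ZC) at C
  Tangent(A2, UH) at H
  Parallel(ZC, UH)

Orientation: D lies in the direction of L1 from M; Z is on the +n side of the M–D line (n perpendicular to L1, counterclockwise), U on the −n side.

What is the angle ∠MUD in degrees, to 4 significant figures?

76.82°

The slot axis is L1's direction at -49.9°, so u = (cos -49.9°, sin -49.9°) = (0.6441, -0.7649) and n = (−sin -49.9°, cos -49.9°) = (0.7649, 0.6441). M is at the origin and D lies 55.1 along u from M, so D = 55.1·u = (35.49, -42.15). Tangency of A1 to both parallel lines with radius 12.9 puts Z and U at M ± 12.9·n: Z = (9.867, 8.309), U = (-9.867, -8.309). Then cos ∠MUD = UM·UD / (|UM||UD|), giving 76.82°.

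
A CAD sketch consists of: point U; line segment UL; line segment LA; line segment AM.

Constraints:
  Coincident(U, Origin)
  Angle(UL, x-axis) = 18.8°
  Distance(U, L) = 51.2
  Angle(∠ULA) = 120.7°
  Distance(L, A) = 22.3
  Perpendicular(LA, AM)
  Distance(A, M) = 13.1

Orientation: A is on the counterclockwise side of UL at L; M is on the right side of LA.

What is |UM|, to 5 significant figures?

74.897

∠ULA = 120.7°, so LA runs at 18.8° + (180° − 120.7°) = 78.100° from the x-axis; with |LA| = 22.3, A = L + 22.3·(cos 78.100°, sin 78.100°) = (53.067, 38.321). LA ⟂ AM; with |AM| = 13.1 on the right of LA, M = A + 13.1·(0.97851, -0.20620) = (65.885, 35.619). Then |UM| = |M − U| = 74.897.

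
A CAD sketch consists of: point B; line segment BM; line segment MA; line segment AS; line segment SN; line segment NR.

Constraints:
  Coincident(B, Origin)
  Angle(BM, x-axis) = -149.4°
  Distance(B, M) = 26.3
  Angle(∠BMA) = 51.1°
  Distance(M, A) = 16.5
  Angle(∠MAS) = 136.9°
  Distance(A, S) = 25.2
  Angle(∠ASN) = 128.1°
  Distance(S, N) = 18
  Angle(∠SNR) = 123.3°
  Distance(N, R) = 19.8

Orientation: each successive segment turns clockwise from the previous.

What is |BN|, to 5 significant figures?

22.324

∠MAS = 136.9° gives AS at 38.600° from the x-axis; with |AS| = 25.2, S = (-0.56132, 18.661). ∠ASN = 128.1° gives SN at -13.300° from the x-axis; with |SN| = 18.0, N = (16.956, 14.520). Then |BN| = |N − B| = 22.324.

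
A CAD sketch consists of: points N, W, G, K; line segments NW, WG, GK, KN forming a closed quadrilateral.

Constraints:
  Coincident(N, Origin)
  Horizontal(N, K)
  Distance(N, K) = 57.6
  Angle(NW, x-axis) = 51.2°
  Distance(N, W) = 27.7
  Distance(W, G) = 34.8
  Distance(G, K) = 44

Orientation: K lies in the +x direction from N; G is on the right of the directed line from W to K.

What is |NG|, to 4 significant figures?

20.43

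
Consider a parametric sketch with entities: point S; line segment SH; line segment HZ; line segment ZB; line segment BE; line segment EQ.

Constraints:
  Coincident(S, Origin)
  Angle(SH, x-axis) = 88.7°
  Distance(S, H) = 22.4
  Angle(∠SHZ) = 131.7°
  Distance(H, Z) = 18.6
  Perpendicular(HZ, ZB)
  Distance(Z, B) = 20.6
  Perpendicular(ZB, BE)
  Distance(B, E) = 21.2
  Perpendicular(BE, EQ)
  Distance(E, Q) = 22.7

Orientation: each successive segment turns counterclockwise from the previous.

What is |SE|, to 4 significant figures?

12.90

S is at the origin; SH runs at 88.7° with length 22.4, so H = (0.5082, 22.39). ∠SHZ = 131.7° gives HZ at 137.0° from the x-axis; with |HZ| = 18.6, Z = (-13.09, 35.08). The perpendicularity gives ZB at right angles to HZ, so ZB runs at -133.0°; with |ZB| = 20.6, B = (-27.14, 20.01). ZB ⟂ BE, so BE runs at -43.00°; with |BE| = 21.2, E = (-11.64, 5.555). Then |SE| = |E − S| = 12.90.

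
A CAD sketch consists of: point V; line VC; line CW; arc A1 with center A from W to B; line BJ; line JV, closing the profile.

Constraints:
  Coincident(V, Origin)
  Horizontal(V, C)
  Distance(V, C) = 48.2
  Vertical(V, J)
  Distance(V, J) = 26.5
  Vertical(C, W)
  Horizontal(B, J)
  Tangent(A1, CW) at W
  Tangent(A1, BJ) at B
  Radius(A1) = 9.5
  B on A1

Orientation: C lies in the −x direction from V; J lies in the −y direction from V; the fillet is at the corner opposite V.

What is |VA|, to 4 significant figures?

42.27

V is at the origin; V and C share the same y with |VC| = 48.2 and C on the −x side, so C = (-48.20, 0.000). VJ is vertical with |VJ| = 26.5 and J on the −y side, so J = (0.000, -26.50). The virtual corner opposite V is at (-48.20, -26.50). A1 meets CW tangentially, so AW is at right angles to CW and A1 meets BJ tangentially, so AB is at right angles to BJ, with radius 9.5, so the center A sits 9.5 in from both sides at A = (-38.70, -17.00). Then |VA| = |A − V| = 42.27.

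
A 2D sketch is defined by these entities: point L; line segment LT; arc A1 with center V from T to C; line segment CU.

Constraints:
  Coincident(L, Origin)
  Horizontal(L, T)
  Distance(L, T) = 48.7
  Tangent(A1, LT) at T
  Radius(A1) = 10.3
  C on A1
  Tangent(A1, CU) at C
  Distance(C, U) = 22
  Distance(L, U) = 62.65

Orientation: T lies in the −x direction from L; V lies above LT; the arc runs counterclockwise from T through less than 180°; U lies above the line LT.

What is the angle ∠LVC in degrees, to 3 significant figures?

45.8°

Checks: L = (0.00, 0.00) ✓; |VC| = 10.30 ✓; ∠(VC, CU) = 90.00° ✓; |CU| = 22.00 ✓; |LU| = 62.65 ✓.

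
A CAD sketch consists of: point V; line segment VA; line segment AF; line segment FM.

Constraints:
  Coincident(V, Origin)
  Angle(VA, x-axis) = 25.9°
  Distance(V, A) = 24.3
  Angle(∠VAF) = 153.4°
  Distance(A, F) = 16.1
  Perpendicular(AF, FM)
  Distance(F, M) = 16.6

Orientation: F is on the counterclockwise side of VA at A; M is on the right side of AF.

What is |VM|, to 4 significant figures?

46.76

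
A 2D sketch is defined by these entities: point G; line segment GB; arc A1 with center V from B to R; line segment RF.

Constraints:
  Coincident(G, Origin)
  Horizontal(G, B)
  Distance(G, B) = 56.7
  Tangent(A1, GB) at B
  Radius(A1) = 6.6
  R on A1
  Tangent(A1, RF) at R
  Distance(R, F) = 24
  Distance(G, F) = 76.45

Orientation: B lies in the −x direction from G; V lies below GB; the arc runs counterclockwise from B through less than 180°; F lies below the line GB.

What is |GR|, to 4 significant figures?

62.97

Checks: |VB| = 6.600 ✓; |VR| = 6.600 ✓; ∠(VR, RF) = 90.00° ✓; |RF| = 24.00 ✓; |GF| = 76.45 ✓.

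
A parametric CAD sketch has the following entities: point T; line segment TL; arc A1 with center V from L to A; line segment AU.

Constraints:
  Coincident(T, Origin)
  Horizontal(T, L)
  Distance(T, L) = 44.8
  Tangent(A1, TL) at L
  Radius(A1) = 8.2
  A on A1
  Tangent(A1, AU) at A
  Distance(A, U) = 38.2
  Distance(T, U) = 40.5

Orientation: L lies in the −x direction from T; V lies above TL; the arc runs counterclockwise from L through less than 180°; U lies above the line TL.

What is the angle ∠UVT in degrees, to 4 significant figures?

56.57°

T is at the origin; T and L share the same y with |TL| = 44.8 and L on the −x side, so L = (-44.80, 0.000). Since A1 is tangent to TL there, VL ⟂ TL, so V = L + (0, 8.2) = (-44.80, 8.200). Since VA ⟂ AU (tangency), |VU| = √(8.2² + 38.2²) = 39.07 regardless of where A sits on A1. So U lies on both circle(T, 40.5) and circle(V, 39.07); the above-TL intersection is U = (-17.76, 36.40). A is the foot of the tangent from U: A = (-37.82, 3.893).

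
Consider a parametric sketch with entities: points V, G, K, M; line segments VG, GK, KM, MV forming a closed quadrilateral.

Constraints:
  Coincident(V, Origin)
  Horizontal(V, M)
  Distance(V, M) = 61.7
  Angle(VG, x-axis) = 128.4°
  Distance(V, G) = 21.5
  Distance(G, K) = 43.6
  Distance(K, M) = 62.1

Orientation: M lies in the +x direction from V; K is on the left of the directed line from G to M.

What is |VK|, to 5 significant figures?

49.528

V is at the origin; VM is horizontal with |VM| = 61.7 and M in +x, so M = (61.7, 0). VG runs at 128.4° with |VG| = 21.5, so G = (-13.355, 16.849). K is determined by |GK| = 43.6 and |KM| = 62.1 together: it lies at the intersection of circle(G, 43.6) and circle(M, 62.1). With |GM| = 76.923, the foot of the radical line on GM is 25.751 from G and the perpendicular offset is √(43.6² − 25.751²) = 35.183. Taking the left-of-GM solution: K = (19.477, 45.538).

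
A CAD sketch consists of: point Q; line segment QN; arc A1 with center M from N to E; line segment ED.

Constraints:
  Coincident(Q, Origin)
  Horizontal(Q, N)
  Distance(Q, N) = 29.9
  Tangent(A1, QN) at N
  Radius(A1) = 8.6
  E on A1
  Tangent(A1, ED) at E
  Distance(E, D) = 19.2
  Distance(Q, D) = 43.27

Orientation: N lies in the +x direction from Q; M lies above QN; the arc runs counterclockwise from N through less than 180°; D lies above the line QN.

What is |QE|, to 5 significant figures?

39.700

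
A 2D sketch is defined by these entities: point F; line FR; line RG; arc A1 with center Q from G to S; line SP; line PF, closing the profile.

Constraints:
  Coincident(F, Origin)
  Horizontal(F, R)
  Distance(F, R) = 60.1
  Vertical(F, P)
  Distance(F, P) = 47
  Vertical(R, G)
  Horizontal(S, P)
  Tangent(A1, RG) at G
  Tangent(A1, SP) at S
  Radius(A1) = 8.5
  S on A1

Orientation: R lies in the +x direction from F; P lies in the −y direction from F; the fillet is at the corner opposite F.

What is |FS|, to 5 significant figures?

69.797

F is at the origin; F and R share the same y with |FR| = 60.1 and R on the +x side, so R = (60.100, 0.0000). FP is vertical with |FP| = 47.0 and P on the −y side, so P = (0.0000, -47.000). The virtual corner opposite F is at (60.100, -47.000). Since A1 is tangent to RG there, QG ⟂ RG and since A1 is tangent to SP there, QS ⟂ SP, with radius 8.5, so the center Q sits 8.5 in from both sides at Q = (51.600, -38.500). That places the tangent points at G = (60.100, -38.500) on RG and S = (51.600, -47.000) on SP. Then |FS| = |S − F| = 69.797.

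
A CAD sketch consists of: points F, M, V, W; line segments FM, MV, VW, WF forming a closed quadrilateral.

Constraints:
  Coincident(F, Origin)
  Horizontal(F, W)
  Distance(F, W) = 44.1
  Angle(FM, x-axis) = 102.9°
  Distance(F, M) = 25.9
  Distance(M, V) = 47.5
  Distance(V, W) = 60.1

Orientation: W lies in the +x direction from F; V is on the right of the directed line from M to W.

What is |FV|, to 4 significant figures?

24.88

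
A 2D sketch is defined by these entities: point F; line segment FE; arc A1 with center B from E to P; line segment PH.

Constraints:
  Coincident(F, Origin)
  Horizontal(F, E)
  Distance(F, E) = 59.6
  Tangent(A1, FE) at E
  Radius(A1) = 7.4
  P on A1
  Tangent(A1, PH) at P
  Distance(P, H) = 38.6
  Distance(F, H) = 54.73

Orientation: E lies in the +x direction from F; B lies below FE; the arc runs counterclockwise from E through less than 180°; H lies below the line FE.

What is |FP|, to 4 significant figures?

53.00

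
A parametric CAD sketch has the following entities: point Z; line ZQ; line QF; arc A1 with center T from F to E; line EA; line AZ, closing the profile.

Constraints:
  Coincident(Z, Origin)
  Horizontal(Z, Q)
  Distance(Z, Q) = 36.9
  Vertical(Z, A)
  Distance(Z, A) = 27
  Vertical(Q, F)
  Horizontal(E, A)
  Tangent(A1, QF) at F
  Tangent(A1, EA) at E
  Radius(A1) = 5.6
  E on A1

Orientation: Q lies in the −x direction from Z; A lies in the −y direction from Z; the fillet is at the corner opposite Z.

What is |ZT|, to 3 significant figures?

37.9

ZA is vertical with |ZA| = 27.0 and A on the −y side, so A = (0.00, -27.0). The virtual corner opposite Z is at (-36.9, -27.0). Since A1 is tangent to QF there, TF ⟂ QF and the tangent condition forces TE to be normal to EA, with radius 5.6, so the center T sits 5.6 in from both sides at T = (-31.3, -21.4). Then |ZT| = |T − Z| = 37.9.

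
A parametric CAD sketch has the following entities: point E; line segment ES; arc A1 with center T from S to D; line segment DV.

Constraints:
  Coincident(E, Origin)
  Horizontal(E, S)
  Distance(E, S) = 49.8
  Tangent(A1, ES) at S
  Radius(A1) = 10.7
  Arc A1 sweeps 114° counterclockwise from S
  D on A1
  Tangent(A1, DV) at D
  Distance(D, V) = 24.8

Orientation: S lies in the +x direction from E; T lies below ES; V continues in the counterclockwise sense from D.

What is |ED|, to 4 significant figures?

42.76

A1 meets ES tangentially, so TS is at right angles to ES, so T = S + (0, -10.7) = (49.80, -10.70). On A1, S sits at bearing 90° from T; a 114° counterclockwise sweep puts D at bearing 204°, so D = T + 10.7·(cos 204°, sin 204°) = (40.03, -15.05). Then |ED| = |D − E| = 42.76.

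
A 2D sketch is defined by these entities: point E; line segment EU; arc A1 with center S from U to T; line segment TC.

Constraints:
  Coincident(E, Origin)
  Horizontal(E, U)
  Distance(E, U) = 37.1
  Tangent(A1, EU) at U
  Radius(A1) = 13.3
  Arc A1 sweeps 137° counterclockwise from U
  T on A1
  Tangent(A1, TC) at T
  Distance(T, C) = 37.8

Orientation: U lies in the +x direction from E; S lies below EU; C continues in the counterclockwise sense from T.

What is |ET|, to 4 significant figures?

36.28

E is at the origin; EU is horizontal with |EU| = 37.1 and U on the +x side, so U = (37.10, 0.000). The tangent condition forces SU to be normal to EU, so S = U + (0, -13.3) = (37.10, -13.30). On A1, U sits at bearing 90° from S; a 137° counterclockwise sweep puts T at bearing 227°, so T = S + 13.3·(cos 227°, sin 227°) = (28.03, -23.03). Then |ET| = |T − E| = 36.28.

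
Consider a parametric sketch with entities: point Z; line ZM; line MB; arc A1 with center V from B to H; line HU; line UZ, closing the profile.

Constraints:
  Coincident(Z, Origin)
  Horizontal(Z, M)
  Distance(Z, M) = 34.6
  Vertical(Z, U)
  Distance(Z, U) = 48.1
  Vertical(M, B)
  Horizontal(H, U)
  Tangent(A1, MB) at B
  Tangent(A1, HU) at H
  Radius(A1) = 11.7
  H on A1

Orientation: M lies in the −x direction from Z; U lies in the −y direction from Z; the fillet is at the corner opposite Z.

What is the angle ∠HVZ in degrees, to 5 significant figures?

147.83°

The virtual corner opposite Z is at (-34.600, -48.100). A1 meets MB tangentially, so VB is at right angles to MB and the tangent condition forces VH to be normal to HU, with radius 11.7, so the center V sits 11.7 in from both sides at V = (-22.900, -36.400). That places the tangent points at B = (-34.600, -36.400) on MB and H = (-22.900, -48.100) on HU. Then cos ∠HVZ = VH·VZ / (|VH||VZ|), giving 147.83°.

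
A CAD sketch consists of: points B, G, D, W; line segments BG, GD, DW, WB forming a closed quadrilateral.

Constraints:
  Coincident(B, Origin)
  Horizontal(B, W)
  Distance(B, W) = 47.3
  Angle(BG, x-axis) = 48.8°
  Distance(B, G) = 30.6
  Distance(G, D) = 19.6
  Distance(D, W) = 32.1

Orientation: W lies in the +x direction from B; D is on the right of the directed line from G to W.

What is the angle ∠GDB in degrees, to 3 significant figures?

118°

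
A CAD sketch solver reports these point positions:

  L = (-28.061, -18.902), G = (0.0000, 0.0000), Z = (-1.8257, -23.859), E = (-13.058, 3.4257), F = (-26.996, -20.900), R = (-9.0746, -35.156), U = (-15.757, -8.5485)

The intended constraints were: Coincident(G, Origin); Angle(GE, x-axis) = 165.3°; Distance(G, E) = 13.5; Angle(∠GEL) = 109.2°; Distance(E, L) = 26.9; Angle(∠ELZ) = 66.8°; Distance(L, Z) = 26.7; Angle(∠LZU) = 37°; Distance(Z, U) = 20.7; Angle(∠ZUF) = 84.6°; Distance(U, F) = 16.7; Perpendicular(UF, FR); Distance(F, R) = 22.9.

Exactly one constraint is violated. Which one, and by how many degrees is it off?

Perpendicular(UF, FR) — off by 3.80°.

G = (0.00, 0.00) ✓; GE at 165.3° ✓; |GE| = 13.50 ✓; ∠GEL = 109.2° ✓; |EL| = 26.90 ✓; ∠ELZ = 66.80° ✓; |LZ| = 26.70 ✓; ∠LZU = 37.00° ✓; |ZU| = 20.70 ✓; ∠ZUF = 84.60° ✓; |UF| = 16.70 ✓; ∠(UF, FR) = 93.80° ✗; |FR| = 22.90 ✓.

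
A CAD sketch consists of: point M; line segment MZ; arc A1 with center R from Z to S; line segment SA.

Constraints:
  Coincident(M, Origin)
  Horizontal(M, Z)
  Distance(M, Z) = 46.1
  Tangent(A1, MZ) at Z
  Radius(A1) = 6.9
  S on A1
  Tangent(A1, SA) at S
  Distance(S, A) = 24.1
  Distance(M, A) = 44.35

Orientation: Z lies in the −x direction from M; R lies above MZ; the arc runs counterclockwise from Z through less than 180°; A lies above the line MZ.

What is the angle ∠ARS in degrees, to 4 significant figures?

74.02°

Checks: ∠(RZ, ZM) = 90.00° ✓; |RZ| = 6.900 ✓; |RS| = 6.900 ✓; ∠(RS, SA) = 90.00° ✓; |SA| = 24.10 ✓; |MA| = 44.35 ✓.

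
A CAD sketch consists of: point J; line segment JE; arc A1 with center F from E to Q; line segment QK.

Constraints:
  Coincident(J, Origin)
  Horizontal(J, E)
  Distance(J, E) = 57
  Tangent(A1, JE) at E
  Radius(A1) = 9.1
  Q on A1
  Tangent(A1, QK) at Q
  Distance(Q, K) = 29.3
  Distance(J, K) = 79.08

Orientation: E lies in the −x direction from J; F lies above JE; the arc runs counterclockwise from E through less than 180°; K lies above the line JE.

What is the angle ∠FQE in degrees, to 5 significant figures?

23.909°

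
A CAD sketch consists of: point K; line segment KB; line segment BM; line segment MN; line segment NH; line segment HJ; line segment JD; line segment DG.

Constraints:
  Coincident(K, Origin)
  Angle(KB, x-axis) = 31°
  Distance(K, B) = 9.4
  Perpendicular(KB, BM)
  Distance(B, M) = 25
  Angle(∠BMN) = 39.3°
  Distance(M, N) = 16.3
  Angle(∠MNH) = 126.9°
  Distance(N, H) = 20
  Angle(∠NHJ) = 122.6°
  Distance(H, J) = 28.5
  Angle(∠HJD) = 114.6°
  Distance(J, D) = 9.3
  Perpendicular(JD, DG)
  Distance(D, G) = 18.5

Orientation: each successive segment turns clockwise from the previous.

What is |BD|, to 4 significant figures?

29.38

∠NHJ = 122.6° gives HJ at 49.80° from the x-axis; with |HJ| = 28.5, J = (18.07, 29.78). ∠HJD = 114.6° gives JD at -15.60° from the x-axis; with |JD| = 9.3, D = (27.03, 27.28). Then |BD| = |D − B| = 29.38.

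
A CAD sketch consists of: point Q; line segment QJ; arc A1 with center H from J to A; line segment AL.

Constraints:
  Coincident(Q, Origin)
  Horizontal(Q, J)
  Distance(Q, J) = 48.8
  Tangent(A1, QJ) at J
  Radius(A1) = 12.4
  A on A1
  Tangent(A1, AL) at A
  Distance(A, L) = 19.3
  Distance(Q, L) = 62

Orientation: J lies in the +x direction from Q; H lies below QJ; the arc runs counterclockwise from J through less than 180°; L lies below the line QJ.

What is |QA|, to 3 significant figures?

43.9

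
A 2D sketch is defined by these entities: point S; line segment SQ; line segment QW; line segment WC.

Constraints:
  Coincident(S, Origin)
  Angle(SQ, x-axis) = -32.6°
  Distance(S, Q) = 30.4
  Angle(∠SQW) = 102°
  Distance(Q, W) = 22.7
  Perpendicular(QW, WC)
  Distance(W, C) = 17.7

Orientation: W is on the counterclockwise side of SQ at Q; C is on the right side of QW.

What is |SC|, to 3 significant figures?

55.6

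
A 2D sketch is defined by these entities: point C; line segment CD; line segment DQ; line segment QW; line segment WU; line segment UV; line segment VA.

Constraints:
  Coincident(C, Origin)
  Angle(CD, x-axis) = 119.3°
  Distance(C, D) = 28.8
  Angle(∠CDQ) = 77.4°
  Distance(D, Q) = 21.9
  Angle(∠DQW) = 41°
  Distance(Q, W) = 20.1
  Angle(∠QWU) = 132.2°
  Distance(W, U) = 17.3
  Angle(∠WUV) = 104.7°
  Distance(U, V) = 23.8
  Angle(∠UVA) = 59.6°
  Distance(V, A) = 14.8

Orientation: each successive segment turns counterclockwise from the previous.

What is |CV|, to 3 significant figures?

45.2

C is at the origin; CD runs at 119.3° with length 28.8, so D = (-14.1, 25.1). ∠CDQ = 77.4° gives DQ at -138° from the x-axis; with |DQ| = 21.9, Q = (-30.4, 10.5). ∠DQW = 41.0° gives QW at 0.900° from the x-axis; with |QW| = 20.1, W = (-10.3, 10.8). ∠QWU = 132.2° gives WU at 48.7° from the x-axis; with |WU| = 17.3, U = (1.12, 23.8). ∠WUV = 104.7° gives UV at 124° from the x-axis; with |UV| = 23.8, V = (-12.2, 43.5). Then |CV| = |V − C| = 45.2.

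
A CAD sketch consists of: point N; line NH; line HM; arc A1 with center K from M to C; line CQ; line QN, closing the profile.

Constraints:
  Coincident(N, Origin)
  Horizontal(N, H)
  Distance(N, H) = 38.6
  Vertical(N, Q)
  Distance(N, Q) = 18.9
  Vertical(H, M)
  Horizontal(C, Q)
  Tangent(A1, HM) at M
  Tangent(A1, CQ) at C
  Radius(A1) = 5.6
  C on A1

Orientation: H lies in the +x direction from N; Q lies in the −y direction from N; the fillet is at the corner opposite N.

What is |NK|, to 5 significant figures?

35.579

N and Q share the same x with |NQ| = 18.9 and Q on the −y side, so Q = (0.0000, -18.900). The virtual corner opposite N is at (38.600, -18.900). Tangency of A1 to HM means the radius KM is perpendicular to HM and tangency of A1 to CQ means the radius KC is perpendicular to CQ, with radius 5.6, so the center K sits 5.6 in from both sides at K = (33.000, -13.300). Then |NK| = |K − N| = 35.579.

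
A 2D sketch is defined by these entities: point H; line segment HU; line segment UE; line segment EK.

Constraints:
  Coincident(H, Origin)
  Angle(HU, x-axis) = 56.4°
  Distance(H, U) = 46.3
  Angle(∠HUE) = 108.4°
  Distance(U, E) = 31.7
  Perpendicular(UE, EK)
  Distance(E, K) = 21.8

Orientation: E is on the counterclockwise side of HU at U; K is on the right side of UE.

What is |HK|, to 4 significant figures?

80.41

H is at the origin; HU runs at 56.4° with length 46.3, so U = 46.3·(cos 56.4°, sin 56.4°) = (25.62, 38.56). ∠HUE = 108.4°, so UE runs at 56.4° + (180° − 108.4°) = 128.0° from the x-axis; with |UE| = 31.7, E = U + 31.7·(cos 128.0°, sin 128.0°) = (6.106, 63.54). UE ⟂ EK; with |EK| = 21.8 on the right of UE, K = E + 21.8·(0.7880, 0.6157) = (23.28, 76.97). Then |HK| = |K − H| = 80.41.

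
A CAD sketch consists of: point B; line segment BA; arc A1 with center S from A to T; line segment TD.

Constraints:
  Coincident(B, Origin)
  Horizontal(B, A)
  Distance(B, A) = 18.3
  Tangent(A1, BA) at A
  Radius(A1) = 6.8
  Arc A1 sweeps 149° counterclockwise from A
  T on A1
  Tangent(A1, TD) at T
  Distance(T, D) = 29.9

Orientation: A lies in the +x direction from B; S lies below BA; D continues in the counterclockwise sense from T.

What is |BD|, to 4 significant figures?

49.19

B is at the origin; B and A share the same y with |BA| = 18.3 and A on the +x side, so A = (18.30, 0.000). Since A1 is tangent to BA there, SA ⟂ BA, so S = A + (0, -6.8) = (18.30, -6.800). On A1, A sits at bearing 90° from S; a 149° counterclockwise sweep puts T at bearing 239°, so T = S + 6.8·(cos 239°, sin 239°) = (14.80, -12.63). Tangency of A1 to TD means the radius ST is perpendicular to TD, so TD runs along (−sin 239°, cos 239°); with |TD| = 29.9, D = (40.43, -28.03). Then |BD| = |D − B| = 49.19.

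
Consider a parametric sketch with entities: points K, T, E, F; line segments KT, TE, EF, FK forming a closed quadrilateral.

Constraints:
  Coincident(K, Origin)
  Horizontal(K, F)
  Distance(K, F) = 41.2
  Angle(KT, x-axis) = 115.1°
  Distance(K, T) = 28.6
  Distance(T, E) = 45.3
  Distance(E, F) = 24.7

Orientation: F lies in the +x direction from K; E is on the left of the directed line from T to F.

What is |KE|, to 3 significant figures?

40.5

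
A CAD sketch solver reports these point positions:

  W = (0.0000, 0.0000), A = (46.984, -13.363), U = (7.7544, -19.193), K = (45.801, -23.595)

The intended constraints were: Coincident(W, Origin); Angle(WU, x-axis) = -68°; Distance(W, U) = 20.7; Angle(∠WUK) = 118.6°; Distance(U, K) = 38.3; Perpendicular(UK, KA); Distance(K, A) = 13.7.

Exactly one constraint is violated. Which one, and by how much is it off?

Distance(K, A) = 13.7 — off by 3.40.

W = (0.00, 0.00) ✓; WU at -68.00° ✓; |WU| = 20.70 ✓; ∠WUK = 118.6° ✓; |UK| = 38.30 ✓; ∠(UK, KA) = 90.00° ✓; |KA| = 10.30 ✗.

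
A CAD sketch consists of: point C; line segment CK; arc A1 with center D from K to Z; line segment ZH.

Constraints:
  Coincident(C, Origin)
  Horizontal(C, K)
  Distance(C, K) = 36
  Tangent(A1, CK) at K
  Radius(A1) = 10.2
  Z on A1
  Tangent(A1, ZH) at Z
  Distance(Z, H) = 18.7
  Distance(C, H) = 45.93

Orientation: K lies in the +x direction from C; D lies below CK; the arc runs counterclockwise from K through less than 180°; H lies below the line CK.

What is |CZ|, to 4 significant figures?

30.02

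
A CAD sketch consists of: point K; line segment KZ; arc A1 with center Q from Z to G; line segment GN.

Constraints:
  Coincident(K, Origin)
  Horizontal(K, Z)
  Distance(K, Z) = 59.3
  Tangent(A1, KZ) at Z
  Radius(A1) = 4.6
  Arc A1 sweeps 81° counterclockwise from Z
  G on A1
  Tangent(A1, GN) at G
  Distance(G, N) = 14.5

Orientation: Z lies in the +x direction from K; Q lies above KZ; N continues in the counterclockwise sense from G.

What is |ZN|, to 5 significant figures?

19.435

K is at the origin; K and Z share the same y with |KZ| = 59.3 and Z on the +x side, so Z = (59.300, 0.0000). The tangent condition forces QZ to be normal to KZ, so Q = Z + (0, 4.6) = (59.300, 4.6000). On A1, Z sits at bearing -90° from Q; an 81° counterclockwise sweep puts G at bearing -9°, so G = Q + 4.6·(cos -9°, sin -9°) = (63.843, 3.8804). Tangency of A1 to GN means the radius QG is perpendicular to GN, so GN runs along (−sin -9°, cos -9°); with |GN| = 14.5, N = (66.112, 18.202). Then |ZN| = |N − Z| = 19.435.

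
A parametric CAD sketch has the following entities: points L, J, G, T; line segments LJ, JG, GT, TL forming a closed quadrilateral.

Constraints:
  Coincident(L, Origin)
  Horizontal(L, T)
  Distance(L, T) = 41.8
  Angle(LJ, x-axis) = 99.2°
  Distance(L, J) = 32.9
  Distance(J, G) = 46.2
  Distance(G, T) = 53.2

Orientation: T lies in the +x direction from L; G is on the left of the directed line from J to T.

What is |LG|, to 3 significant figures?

64.1

Checks: |JG| = 46.20 ✓; |GT| = 53.20 ✓.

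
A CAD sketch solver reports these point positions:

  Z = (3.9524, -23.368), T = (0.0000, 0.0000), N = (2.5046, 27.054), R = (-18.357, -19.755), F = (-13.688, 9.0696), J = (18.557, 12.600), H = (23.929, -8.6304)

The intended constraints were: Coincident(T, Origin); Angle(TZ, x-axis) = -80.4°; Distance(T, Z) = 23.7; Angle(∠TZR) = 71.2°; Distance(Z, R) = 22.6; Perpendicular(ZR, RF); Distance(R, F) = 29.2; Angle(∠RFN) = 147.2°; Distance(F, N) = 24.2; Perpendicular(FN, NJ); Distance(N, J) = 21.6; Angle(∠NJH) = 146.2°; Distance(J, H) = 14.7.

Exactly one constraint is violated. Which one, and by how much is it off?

Distance(J, H) = 14.7 — off by 7.20.

T = (0.00, 0.00) ✓; TZ at -80.40° ✓; |TZ| = 23.70 ✓; ∠TZR = 71.20° ✓; |ZR| = 22.60 ✓; ∠(ZR, RF) = 90.00° ✓; |RF| = 29.20 ✓; ∠RFN = 147.2° ✓; |FN| = 24.20 ✓; ∠(FN, NJ) = 90.00° ✓; |NJ| = 21.60 ✓; ∠NJH = 146.2° ✓; |JH| = 21.90 ✗.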